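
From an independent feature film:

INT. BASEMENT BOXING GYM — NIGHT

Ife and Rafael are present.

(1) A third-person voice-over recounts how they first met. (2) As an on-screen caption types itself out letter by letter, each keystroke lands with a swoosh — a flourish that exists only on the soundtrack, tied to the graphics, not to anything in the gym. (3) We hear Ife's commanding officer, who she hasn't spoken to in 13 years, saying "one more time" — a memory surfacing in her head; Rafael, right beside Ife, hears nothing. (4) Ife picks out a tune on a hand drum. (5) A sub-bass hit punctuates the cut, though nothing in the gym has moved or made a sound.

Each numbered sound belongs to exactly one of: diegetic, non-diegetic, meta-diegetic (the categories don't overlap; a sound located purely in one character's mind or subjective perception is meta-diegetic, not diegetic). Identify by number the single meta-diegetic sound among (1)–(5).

(1) is non-diegetic: commentary laid over the scene from outside the fiction.
(2) sound married to a title/caption — outside the diegesis by definition → non-diegetic.
Sound (3): a remembered line, private to Ife — not present in the room, not audible to Rafael, so meta-diegetic.
Sound (4): Ife is producing the music live, in the story world, so diegetic.
(5) nothing in the scene produces it; it's an accent added for the audience → non-diegetic.
Only (3) is meta-diegetic.

3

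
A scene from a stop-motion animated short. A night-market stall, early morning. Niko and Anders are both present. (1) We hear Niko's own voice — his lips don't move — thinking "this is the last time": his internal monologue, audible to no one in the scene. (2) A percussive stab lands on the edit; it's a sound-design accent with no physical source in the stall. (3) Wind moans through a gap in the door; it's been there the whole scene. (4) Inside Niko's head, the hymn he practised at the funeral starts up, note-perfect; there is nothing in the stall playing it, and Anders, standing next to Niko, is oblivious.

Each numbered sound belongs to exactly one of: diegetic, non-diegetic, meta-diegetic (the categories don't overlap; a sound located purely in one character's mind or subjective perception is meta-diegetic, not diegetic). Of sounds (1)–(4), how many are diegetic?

(1) is meta-diegetic: internal monologue — inside Niko's mind, not spoken into the scene.
(2) is non-diegetic: an editorial stinger — it belongs to the cut, not the story world.
(3) is diegetic: wind is part of the location's real environment.
(4) the music is a memory playing inside Niko's mind alone; no real-world source, Anders can't hear it → meta-diegetic.
Diegetic: (3) — that's 1.

1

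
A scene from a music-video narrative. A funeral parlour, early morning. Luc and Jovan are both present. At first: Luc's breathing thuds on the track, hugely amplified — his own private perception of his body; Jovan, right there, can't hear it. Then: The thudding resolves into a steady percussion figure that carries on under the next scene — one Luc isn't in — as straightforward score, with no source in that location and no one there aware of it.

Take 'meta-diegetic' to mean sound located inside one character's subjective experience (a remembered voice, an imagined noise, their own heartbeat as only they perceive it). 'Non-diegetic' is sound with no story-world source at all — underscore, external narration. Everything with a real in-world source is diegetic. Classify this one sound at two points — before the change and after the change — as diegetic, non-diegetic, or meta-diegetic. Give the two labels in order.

Before the change: it's Luc's subjective body sound, inaudible to Jovan → meta-diegetic.
After the change: detached from Luc and playing as sourceless score over a scene he isn't in — for the audience only → non-diegetic.

meta-diegetic, non-diegetic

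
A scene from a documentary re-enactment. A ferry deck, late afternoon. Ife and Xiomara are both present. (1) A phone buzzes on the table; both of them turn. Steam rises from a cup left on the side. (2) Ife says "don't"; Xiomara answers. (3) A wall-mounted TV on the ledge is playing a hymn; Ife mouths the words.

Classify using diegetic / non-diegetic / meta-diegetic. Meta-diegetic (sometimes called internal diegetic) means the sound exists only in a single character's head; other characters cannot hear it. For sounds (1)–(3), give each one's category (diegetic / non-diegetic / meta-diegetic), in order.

(1) is diegetic: an in-world source (a phone); characters could hear it.
(2) is diegetic: spoken by a character present in the story world.
Sound (3): source music from a wall-mounted TV, which exists in the story world, so diegetic.

diegetic, diegetic, diegetic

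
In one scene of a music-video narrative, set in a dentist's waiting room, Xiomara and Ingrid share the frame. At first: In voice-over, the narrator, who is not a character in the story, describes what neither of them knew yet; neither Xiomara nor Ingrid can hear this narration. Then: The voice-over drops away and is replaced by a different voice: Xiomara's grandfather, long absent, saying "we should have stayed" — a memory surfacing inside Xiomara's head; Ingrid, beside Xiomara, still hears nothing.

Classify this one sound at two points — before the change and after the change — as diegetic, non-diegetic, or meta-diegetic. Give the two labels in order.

non-diegetic, meta-diegetic

Before the change: the external narrator addresses only the audience — outside the story world → non-diegetic.
After the change: the replacement voice is a memory inside Xiomara's mind specifically → meta-diegetic.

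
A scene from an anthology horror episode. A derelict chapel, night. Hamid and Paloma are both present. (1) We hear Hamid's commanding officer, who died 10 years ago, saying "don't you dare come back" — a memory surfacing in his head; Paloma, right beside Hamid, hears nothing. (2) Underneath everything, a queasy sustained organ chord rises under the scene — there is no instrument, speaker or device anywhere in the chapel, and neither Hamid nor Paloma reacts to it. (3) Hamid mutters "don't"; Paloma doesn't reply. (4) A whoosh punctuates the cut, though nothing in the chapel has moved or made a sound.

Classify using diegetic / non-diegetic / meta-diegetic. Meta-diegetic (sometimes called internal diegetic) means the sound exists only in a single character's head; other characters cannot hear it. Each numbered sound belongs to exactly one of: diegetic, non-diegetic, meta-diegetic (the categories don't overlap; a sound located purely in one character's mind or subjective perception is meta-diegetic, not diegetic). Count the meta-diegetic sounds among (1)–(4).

Sound (1): the voice is a memory playing only inside Hamid's mind; Paloma can't hear it, so meta-diegetic.
(2) it has no source in the story world and no character can hear it — it's underscore → non-diegetic.
(3) Hamid is a character speaking aloud in the scene → diegetic.
Sound (4): it's a sound-design accent with no in-world source; no one in the scene can hear it, so non-diegetic.
So 1 of the 4 is meta-diegetic: (1).

1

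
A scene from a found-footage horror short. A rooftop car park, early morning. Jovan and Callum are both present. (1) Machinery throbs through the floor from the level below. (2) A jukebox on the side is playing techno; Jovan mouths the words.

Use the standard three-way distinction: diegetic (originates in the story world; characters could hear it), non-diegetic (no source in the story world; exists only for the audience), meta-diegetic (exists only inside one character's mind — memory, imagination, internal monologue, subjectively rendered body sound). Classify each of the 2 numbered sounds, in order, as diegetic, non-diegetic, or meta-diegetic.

diegetic, diegetic

(1) it's the actual ambient sound of the location → diegetic.
(2) is diegetic: the music comes from an on-screen device that Jovan responds to.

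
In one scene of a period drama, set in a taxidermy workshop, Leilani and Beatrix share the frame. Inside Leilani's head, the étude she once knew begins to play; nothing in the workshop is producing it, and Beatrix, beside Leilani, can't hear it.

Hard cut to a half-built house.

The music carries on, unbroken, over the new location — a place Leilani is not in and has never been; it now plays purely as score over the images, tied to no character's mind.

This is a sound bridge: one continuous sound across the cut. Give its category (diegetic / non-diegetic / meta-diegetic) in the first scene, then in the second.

meta-diegetic, non-diegetic

Scene one: the music exists only inside Leilani's mind; Beatrix can't hear it → meta-diegetic.
Scene two: it's detached from Leilani entirely and plays over unrelated images with no in-world source — conventional underscore → non-diegetic.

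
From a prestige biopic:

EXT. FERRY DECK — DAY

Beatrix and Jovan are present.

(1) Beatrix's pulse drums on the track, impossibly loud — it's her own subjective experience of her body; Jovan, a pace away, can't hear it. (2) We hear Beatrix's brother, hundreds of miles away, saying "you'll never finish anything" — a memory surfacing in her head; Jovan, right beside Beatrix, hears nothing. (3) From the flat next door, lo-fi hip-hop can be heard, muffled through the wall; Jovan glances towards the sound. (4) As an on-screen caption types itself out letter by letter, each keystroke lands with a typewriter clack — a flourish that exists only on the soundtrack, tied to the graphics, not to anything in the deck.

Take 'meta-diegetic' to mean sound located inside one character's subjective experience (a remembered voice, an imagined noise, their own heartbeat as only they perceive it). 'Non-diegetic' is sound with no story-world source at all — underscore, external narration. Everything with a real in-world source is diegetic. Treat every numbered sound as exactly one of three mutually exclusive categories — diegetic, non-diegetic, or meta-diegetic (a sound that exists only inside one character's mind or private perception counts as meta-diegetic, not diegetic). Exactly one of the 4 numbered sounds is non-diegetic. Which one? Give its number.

Sound (1): a subjective body sound — Beatrix's private perception, inaudible to Jovan, so meta-diegetic.
Sound (2): the voice is a memory playing only inside Beatrix's mind; Jovan can't hear it, so meta-diegetic.
Sound (3): it's coming from the flat next door — a location within the story world — and Jovan reacts, so diegetic.
Sound (4): sound married to a title/caption — outside the diegesis by definition, so non-diegetic.
Only (4) is non-diegetic.

4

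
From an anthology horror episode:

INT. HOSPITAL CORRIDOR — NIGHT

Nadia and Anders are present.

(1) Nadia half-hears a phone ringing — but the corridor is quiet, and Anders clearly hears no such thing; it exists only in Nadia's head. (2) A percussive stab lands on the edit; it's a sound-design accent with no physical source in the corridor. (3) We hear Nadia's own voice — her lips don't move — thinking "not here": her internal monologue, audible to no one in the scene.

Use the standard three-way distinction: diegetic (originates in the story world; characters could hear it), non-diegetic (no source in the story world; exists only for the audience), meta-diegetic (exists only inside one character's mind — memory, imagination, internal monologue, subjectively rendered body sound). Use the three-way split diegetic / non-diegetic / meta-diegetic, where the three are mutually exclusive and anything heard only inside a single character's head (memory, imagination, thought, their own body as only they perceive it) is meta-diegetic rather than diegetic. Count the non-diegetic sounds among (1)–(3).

1

Sound (1): subjective to Nadia: the corridor is silent and Anders hears nothing, so meta-diegetic.
Sound (2): nothing in the scene produces it; it's an accent added for the audience, so non-diegetic.
Sound (3): it's Nadia's unspoken thought, heard only by the audience via her subjectivity, so meta-diegetic.
Non-diegetic: (2) — that's 1.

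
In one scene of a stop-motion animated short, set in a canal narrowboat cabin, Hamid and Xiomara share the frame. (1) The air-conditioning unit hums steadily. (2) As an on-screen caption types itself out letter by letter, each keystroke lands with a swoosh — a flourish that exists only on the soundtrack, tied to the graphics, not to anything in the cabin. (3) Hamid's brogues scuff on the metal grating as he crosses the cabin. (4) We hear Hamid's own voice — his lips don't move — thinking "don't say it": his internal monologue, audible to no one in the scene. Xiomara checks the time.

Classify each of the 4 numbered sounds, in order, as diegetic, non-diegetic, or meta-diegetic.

diegetic, non-diegetic, diegetic, meta-diegetic

Sound (1): the air-conditioning unit is part of the location's real environment, so diegetic.
(2) is non-diegetic: sound married to a title/caption — outside the diegesis by definition.
(3) it's the physical sound of Hamid moving in the space → diegetic.
Sound (4): internal monologue — inside Hamid's mind, not spoken into the scene, so meta-diegetic.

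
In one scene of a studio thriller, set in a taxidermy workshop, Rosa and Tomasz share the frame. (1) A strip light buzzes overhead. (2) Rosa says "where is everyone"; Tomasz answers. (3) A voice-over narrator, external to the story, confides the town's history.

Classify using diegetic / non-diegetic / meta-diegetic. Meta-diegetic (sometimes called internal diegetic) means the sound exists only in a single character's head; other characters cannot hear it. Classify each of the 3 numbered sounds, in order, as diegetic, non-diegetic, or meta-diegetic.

Sound (1): it's the actual ambient sound of the location, so diegetic.
Sound (2): spoken by a character present in the story world, so diegetic.
(3) the narrator exists outside the story world, addressing only the audience → non-diegetic.

diegetic, diegetic, non-diegetic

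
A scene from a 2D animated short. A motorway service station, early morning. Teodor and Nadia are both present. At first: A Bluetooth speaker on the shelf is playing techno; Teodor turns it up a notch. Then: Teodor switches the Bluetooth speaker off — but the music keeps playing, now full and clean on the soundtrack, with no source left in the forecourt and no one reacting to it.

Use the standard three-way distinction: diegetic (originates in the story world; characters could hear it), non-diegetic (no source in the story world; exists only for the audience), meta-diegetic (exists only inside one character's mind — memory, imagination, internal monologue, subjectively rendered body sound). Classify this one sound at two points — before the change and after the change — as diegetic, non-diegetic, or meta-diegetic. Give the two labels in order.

diegetic, non-diegetic

Before the change: a Bluetooth speaker is a real in-scene source and Teodor reacts to it → diegetic.
After the change: there is no longer any in-world source and no one can hear it — it has become underscore → non-diegetic.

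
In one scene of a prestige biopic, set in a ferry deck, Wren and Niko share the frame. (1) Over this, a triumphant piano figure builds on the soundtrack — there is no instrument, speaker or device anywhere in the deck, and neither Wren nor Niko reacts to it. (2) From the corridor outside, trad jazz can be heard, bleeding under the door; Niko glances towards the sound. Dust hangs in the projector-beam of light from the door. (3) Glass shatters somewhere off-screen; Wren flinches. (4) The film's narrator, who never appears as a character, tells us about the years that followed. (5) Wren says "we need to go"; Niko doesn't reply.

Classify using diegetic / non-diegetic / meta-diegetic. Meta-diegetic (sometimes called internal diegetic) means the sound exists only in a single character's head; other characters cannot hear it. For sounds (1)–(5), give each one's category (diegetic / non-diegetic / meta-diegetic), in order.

non-diegetic, diegetic, diegetic, non-diegetic, diegetic

Sound (1): it has no source in the story world and no character can hear it — it's underscore, so non-diegetic.
(2) it's coming from the corridor outside — a location within the story world — and Niko reacts → diegetic.
(3) glass is a real object/event in the scene's world → diegetic.
(4) is non-diegetic: external voice-over — not a character, not heard by anyone in the scene.
Sound (5): on-screen dialogue — Wren speaks and Niko is there to hear, so diegetic.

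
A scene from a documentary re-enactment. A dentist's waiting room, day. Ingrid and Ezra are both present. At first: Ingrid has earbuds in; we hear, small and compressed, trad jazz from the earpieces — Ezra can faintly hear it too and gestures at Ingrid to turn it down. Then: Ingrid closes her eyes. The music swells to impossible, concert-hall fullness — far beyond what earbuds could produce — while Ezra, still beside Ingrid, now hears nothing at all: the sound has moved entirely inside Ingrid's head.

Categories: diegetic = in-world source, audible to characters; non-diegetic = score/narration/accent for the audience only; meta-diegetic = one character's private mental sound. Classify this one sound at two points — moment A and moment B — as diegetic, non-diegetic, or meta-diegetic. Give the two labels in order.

Moment A: the earbuds are a physical source both characters can hear → diegetic.
Moment B: the music now exists only as Ingrid's subjective experience; Ezra can no longer hear it → meta-diegetic.

diegetic, meta-diegetic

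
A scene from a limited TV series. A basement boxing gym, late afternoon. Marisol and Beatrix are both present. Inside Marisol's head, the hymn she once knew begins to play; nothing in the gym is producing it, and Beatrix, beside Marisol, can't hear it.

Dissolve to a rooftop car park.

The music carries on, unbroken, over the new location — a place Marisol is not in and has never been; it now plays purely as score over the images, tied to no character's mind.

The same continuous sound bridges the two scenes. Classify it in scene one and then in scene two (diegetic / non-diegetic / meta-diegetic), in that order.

meta-diegetic, non-diegetic

Scene one: the music exists only inside Marisol's mind; Beatrix can't hear it → meta-diegetic.
Scene two: it's detached from Marisol entirely and plays over unrelated images with no in-world source — conventional underscore → non-diegetic.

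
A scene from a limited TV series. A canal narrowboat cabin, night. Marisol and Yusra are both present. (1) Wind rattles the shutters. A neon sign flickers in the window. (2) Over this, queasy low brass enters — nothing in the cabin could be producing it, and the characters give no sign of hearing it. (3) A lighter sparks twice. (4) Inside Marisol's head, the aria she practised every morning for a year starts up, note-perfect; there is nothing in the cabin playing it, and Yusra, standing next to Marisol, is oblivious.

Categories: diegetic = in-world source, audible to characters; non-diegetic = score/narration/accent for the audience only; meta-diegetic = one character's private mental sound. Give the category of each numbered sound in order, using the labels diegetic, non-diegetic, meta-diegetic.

diegetic, non-diegetic, diegetic, meta-diegetic

(1) ambient/room sound belonging to the story's physical space → diegetic.
(2) score with no on-screen or off-screen source; it exists for the audience alone → non-diegetic.
(3) is diegetic: a lighter is a real object/event in the scene's world.
(4) remembered music, private to Marisol — Yusra is oblivious because it isn't in the room → meta-diegetic.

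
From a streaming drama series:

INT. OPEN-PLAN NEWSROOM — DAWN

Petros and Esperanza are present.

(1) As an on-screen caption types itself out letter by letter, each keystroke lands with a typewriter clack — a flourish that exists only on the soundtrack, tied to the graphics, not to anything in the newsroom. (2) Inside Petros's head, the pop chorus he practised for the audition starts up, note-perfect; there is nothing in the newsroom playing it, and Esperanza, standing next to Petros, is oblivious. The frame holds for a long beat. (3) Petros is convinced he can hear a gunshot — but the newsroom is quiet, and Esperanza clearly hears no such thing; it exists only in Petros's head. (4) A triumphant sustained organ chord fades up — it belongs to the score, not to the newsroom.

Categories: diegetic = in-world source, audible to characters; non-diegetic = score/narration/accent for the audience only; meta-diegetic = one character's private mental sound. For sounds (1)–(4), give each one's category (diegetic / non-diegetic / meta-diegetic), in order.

non-diegetic, meta-diegetic, meta-diegetic, non-diegetic

(1) is non-diegetic: it accompanies on-screen graphics, not anything inside the story world.
(2) is meta-diegetic: remembered music, private to Petros — Esperanza is oblivious because it isn't in the room.
(3) is meta-diegetic: the sound is imagined by Petros; nothing in the story world is producing it and Esperanza can't hear it.
(4) score with no on-screen or off-screen source; it exists for the audience alone → non-diegetic.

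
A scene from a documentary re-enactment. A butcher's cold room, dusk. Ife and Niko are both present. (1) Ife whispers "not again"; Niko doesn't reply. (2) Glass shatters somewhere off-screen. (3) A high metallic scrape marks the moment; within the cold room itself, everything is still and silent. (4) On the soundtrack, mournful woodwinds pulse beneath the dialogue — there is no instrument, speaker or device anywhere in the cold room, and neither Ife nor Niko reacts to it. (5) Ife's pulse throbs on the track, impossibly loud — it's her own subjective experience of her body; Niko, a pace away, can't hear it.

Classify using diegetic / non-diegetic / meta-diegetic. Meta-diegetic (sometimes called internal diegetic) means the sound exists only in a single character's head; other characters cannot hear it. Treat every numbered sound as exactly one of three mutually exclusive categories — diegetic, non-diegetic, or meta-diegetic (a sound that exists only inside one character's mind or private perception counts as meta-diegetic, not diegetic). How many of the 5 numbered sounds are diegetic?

2

(1) is diegetic: on-screen dialogue — Ife speaks and Niko is there to hear.
Sound (2): the sound comes from glass physically present in the location, so diegetic.
(3) an editorial stinger — it belongs to the cut, not the story world → non-diegetic.
(4) nothing in the cold room produces it and the characters don't hear it — pure soundtrack → non-diegetic.
Sound (5): a subjective body sound — Ife's private perception, inaudible to Niko, so meta-diegetic.
Diegetic: (1), (2) — that's 2.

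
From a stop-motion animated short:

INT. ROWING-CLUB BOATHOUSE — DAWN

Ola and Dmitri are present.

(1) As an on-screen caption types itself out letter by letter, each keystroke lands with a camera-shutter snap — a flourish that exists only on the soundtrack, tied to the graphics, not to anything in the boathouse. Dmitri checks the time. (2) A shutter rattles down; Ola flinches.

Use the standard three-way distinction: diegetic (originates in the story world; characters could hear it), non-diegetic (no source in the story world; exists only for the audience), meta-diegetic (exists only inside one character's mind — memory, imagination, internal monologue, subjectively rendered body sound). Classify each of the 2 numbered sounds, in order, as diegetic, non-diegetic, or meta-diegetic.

(1) is non-diegetic: the caption isn't part of the story world, so neither is the sound tied to it.
Sound (2): a shutter is a real object/event in the scene's world, so diegetic.

non-diegetic, diegetic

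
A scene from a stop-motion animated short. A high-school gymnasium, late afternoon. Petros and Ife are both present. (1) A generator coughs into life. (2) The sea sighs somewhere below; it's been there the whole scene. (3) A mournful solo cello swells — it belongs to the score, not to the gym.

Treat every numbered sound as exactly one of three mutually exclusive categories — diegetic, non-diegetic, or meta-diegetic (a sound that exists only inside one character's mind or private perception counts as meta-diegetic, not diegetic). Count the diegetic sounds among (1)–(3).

Sound (1): a generator is a real object/event in the scene's world, so diegetic.
(2) is diegetic: it's the actual ambient sound of the location.
Sound (3): it has no source in the story world and no character can hear it — it's underscore, so non-diegetic.
So 2 of the 3 are diegetic: (1), (2).

2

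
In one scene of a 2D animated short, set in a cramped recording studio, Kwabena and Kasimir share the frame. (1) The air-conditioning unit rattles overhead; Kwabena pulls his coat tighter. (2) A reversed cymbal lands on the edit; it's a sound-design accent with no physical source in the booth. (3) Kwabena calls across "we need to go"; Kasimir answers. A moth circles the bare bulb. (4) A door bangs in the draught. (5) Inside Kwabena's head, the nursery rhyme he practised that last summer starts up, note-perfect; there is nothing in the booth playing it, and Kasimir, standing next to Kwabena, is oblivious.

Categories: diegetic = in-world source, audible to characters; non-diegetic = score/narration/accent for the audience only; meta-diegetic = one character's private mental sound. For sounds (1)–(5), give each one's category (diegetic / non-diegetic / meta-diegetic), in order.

diegetic, non-diegetic, diegetic, diegetic, meta-diegetic

(1) is diegetic: it's the actual ambient sound of the location.
(2) it's a sound-design accent with no in-world source; no one in the scene can hear it → non-diegetic.
(3) Kwabena is a character speaking aloud in the scene → diegetic.
(4) a door is a real object/event in the scene's world → diegetic.
(5) is meta-diegetic: the music is a memory playing inside Kwabena's mind alone; no real-world source, Kasimir can't hear it.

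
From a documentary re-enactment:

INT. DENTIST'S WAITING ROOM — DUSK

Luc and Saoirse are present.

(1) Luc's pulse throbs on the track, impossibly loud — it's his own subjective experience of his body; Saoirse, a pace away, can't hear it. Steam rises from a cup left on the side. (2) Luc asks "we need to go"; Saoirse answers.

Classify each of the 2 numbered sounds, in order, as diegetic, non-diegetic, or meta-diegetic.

(1) is meta-diegetic: it's Luc's internal bodily sensation rendered as sound; only Luc 'hears' it.
(2) is diegetic: spoken by a character present in the story world.

meta-diegetic, diegetic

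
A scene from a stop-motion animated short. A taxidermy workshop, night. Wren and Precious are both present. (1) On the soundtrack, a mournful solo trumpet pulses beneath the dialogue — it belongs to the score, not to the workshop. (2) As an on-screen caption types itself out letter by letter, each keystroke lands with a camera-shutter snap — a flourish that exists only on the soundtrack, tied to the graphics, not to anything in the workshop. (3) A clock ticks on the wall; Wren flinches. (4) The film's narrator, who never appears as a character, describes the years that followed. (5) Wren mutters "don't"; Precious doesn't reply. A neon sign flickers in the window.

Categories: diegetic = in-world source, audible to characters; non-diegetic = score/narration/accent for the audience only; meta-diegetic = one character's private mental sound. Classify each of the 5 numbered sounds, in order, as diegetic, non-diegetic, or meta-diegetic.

(1) score with no on-screen or off-screen source; it exists for the audience alone → non-diegetic.
Sound (2): the caption isn't part of the story world, so neither is the sound tied to it, so non-diegetic.
(3) an in-world source (a clock); characters could hear it → diegetic.
Sound (4): the narrator exists outside the story world, addressing only the audience, so non-diegetic.
Sound (5): spoken by a character present in the story world, so diegetic.

non-diegetic, non-diegetic, diegetic, non-diegetic, diegetic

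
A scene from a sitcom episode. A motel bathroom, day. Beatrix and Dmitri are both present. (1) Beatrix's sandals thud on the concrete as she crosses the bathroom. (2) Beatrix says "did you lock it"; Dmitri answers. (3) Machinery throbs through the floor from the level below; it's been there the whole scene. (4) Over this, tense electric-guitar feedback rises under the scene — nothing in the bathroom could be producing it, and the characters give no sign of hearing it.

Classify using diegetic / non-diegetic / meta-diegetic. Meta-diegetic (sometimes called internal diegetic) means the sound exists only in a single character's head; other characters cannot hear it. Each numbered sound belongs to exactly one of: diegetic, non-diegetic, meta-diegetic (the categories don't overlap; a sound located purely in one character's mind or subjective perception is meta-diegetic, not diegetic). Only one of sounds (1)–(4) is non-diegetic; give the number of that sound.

(1) is diegetic: it's the physical sound of Beatrix moving in the space.
(2) is diegetic: spoken by a character present in the story world.
(3) is diegetic: it's the actual ambient sound of the location.
Sound (4): it has no source in the story world and no character can hear it — it's underscore, so non-diegetic.
Only (4) is non-diegetic.

4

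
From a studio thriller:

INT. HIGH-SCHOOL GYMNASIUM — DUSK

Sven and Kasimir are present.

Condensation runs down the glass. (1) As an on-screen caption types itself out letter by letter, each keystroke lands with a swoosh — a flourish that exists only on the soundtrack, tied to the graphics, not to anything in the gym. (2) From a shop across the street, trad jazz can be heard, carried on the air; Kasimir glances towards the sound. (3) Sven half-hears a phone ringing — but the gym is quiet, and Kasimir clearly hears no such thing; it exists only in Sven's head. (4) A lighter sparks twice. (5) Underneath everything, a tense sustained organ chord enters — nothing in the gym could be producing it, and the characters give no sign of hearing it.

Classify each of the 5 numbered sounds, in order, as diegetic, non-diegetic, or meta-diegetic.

(1) it accompanies on-screen graphics, not anything inside the story world → non-diegetic.
(2) is diegetic: off-screen diegetic: the source is out of frame but still in the story's space.
(3) is meta-diegetic: subjective to Sven: the gym is silent and Kasimir hears nothing.
(4) a lighter is a real object/event in the scene's world → diegetic.
(5) is non-diegetic: nothing in the gym produces it and the characters don't hear it — pure soundtrack.

non-diegetic, diegetic, meta-diegetic, diegetic, non-diegetic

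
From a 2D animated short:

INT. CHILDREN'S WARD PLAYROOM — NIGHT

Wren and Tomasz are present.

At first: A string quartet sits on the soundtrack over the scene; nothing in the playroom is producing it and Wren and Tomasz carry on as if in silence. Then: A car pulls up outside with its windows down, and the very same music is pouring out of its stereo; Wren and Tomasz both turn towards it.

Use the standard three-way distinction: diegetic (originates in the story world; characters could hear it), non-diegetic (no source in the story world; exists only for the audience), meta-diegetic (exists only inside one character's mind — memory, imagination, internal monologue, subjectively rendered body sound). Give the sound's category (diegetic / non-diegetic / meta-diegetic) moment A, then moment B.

non-diegetic, diegetic

Moment A: no in-world source exists and no character can hear it — underscore → non-diegetic.
Moment B: the car stereo is now a real source in the story world and the characters hear it → diegetic.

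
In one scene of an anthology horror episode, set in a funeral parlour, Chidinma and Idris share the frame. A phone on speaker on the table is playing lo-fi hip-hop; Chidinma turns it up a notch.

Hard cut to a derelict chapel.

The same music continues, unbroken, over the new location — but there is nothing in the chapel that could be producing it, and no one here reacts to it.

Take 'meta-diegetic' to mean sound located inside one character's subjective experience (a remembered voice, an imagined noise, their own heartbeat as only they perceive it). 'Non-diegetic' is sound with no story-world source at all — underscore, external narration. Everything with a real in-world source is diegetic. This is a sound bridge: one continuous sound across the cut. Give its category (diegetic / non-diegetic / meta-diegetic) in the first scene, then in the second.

Scene one: a phone on speaker is an on-screen source and Chidinma reacts to it → diegetic.
Scene two: there is no source in the chapel and no one hears it — it's now underscore → non-diegetic.

diegetic, non-diegetic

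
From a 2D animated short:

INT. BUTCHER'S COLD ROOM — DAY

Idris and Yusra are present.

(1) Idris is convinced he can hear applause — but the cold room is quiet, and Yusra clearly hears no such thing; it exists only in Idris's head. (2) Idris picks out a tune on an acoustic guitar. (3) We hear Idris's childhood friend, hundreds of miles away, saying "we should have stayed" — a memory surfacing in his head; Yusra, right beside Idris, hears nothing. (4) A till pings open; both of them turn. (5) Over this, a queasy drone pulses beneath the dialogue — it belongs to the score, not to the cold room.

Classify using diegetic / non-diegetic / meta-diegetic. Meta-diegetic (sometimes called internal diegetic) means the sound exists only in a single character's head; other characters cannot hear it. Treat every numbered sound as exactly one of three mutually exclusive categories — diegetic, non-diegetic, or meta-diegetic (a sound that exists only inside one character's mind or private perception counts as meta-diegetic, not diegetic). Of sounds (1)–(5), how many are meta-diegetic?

(1) is meta-diegetic: the sound is imagined by Idris; nothing in the story world is producing it and Yusra can't hear it.
Sound (2): a character is playing an acoustic guitar on screen, so diegetic.
(3) is meta-diegetic: the voice is a memory playing only inside Idris's mind; Yusra can't hear it.
Sound (4): a till is a real object/event in the scene's world, so diegetic.
(5) is non-diegetic: it has no source in the story world and no character can hear it — it's underscore.
So 2 of the 5 are meta-diegetic: (1), (3).

2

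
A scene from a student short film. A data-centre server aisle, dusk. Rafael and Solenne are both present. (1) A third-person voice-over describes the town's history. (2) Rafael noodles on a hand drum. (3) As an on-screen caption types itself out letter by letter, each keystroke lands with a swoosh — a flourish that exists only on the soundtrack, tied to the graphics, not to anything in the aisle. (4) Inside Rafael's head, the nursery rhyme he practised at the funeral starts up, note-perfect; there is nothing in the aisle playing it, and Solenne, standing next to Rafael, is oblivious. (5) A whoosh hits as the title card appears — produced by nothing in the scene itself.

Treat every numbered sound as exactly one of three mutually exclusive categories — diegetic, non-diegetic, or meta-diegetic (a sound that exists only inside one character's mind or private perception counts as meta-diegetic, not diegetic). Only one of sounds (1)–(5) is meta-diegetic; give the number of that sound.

4

(1) commentary laid over the scene from outside the fiction → non-diegetic.
(2) is diegetic: a character is playing a hand drum on screen.
Sound (3): sound married to a title/caption — outside the diegesis by definition, so non-diegetic.
(4) is meta-diegetic: the music is a memory playing inside Rafael's mind alone; no real-world source, Solenne can't hear it.
Sound (5): it's a sound-design accent with no in-world source; no one in the scene can hear it, so non-diegetic.
Only (4) is meta-diegetic.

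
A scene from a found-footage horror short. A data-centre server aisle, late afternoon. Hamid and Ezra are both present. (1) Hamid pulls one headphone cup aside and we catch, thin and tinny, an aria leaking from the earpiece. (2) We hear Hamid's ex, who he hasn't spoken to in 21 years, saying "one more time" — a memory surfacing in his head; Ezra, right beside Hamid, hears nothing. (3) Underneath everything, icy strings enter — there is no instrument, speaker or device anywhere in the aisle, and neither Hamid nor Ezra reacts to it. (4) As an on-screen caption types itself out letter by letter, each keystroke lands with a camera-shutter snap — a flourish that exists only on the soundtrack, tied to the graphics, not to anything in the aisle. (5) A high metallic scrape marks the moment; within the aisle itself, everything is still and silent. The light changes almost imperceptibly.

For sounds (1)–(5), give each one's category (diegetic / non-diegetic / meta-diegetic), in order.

diegetic, meta-diegetic, non-diegetic, non-diegetic, non-diegetic

Sound (1): the headphones are an on-screen source, so diegetic.
(2) is meta-diegetic: a remembered line, private to Hamid — not present in the room, not audible to Ezra.
(3) is non-diegetic: it has no source in the story world and no character can hear it — it's underscore.
(4) is non-diegetic: sound married to a title/caption — outside the diegesis by definition.
Sound (5): nothing in the scene produces it; it's an accent added for the audience, so non-diegetic.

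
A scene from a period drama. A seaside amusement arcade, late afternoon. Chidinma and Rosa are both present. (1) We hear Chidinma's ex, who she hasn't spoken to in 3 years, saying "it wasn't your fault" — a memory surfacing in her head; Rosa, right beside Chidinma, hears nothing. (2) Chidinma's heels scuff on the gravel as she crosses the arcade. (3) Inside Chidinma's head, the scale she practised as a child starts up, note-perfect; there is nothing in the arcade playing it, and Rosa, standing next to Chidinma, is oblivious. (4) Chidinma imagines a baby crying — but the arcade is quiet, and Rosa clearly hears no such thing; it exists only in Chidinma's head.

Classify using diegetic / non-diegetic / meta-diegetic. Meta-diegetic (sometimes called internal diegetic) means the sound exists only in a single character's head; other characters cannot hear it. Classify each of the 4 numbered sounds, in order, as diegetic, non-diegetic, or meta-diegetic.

meta-diegetic, diegetic, meta-diegetic, meta-diegetic

(1) it's Chidinma's recollection rendered as sound; the other character can't hear it → meta-diegetic.
(2) a character's body making contact with the set — an in-world sound → diegetic.
Sound (3): it lives in Chidinma's subjectivity, not in the arcade, so meta-diegetic.
(4) the sound is imagined by Chidinma; nothing in the story world is producing it and Rosa can't hear it → meta-diegetic.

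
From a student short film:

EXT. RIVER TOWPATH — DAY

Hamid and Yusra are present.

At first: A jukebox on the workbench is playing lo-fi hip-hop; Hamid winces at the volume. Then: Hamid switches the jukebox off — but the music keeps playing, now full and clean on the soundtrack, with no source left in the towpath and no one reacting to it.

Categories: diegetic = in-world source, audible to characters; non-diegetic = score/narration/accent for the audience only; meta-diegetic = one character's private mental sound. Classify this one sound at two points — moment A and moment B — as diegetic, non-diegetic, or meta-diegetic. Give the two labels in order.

diegetic, non-diegetic

Moment A: a jukebox is a real in-scene source and Hamid reacts to it → diegetic.
Moment B: there is no longer any in-world source and no one can hear it — it has become underscore → non-diegetic.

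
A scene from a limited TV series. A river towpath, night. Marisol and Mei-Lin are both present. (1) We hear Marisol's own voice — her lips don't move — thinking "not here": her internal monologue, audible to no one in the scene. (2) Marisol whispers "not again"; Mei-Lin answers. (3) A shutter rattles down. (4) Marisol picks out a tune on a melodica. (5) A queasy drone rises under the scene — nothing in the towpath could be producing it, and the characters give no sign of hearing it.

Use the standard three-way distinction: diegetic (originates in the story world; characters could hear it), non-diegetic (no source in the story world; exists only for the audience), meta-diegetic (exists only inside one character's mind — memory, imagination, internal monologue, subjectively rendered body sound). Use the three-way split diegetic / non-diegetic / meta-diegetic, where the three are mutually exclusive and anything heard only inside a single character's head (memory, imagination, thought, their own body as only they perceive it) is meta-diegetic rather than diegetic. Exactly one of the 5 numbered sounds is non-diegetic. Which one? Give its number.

(1) Marisol's thought-voice: a private mental sound no other character can hear → meta-diegetic.
(2) spoken by a character present in the story world → diegetic.
(3) the sound comes from a shutter physically present in the location → diegetic.
Sound (4): a character is playing a melodica on screen, so diegetic.
(5) score with no on-screen or off-screen source; it exists for the audience alone → non-diegetic.
Only (5) is non-diegetic.

5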